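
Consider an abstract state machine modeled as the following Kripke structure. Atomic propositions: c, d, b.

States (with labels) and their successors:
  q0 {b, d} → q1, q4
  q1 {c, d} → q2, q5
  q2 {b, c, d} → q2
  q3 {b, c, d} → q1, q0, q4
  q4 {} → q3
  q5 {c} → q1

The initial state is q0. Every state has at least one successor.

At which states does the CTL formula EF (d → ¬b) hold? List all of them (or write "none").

States satisfying d → ¬b: {q1, q4, q5}.
States satisfying EF (d → ¬b): {q0, q1, q3, q4, q5}.

{q0, q1, q3, q4, q5}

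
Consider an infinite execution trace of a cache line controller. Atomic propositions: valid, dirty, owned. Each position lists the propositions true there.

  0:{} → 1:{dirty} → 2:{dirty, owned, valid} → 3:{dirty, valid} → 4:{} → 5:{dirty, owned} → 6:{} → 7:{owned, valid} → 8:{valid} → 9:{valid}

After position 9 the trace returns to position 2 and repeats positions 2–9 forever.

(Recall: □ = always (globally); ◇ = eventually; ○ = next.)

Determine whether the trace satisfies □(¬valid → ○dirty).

¬valid → ○dirty must hold at every position from 0 onward. It fails at position 5, so □(¬valid → ○dirty) is false.
Positions where ¬valid holds: 0, 1, 4, 5, 6.
Check ○dirty at each: 0→ok, 1→ok, 4→ok, 5→fails, 6→fails.

Violated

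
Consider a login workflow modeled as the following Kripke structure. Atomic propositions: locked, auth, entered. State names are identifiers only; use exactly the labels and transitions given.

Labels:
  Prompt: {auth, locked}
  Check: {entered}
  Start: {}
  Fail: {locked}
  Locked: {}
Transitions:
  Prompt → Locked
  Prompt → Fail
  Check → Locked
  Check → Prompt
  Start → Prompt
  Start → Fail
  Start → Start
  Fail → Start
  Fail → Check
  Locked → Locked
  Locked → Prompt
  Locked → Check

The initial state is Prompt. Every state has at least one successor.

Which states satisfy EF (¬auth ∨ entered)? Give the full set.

{Prompt, Check, Start, Fail, Locked}

States satisfying ¬auth ∨ entered: {Check, Start, Fail, Locked}.
States satisfying EF (¬auth ∨ entered): {Prompt, Check, Start, Fail, Locked}.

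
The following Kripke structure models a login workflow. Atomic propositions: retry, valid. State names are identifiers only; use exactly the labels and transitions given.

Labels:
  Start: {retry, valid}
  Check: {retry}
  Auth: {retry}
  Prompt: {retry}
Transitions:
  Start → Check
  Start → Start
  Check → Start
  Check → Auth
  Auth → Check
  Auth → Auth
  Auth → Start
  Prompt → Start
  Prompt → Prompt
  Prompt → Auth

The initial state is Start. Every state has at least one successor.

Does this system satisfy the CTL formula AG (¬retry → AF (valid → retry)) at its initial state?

States satisfying ¬retry → AF (valid → retry): {Start, Check, Auth, Prompt}.
States satisfying AG (¬retry → AF (valid → retry)): {Start, Check, Auth, Prompt}.
Every state reachable from Start satisfies ¬retry → AF (valid → retry).
Start ∈ Sat(AG (¬retry → AF (valid → retry))).

Yes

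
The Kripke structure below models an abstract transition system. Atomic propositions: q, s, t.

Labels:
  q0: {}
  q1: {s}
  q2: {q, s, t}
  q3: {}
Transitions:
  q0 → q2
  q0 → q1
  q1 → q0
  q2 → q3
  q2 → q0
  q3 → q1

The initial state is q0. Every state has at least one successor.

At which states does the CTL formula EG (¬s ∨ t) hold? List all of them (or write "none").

States satisfying ¬s ∨ t: {q0, q2, q3}.
States satisfying EG (¬s ∨ t): {q0, q2}.

{q0, q2}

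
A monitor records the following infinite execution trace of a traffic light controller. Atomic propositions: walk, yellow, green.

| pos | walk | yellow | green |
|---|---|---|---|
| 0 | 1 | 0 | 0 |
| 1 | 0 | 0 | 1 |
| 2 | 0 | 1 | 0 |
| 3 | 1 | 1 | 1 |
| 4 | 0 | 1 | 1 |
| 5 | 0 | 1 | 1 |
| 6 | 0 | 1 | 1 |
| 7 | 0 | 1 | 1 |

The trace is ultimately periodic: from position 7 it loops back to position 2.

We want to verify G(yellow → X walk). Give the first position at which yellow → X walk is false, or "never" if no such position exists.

3

Check yellow → X walk at each position in order: 0 ✓, 1 ✓, 2 ✓.
At position 3 the labels are {green, walk, yellow} and the next position 4 has {green, yellow}, so yellow → X walk is false there. This is the first violation.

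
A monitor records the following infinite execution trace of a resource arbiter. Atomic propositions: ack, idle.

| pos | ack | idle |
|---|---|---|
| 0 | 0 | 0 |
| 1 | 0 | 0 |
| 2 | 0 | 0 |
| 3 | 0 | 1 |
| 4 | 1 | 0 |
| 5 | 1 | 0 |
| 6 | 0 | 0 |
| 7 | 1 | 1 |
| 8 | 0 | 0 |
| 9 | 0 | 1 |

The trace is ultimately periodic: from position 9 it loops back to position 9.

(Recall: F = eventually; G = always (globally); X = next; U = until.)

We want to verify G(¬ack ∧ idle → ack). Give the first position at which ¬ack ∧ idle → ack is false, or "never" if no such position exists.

3

Check ¬ack ∧ idle → ack at each position in order: 0 ✓, 1 ✓, 2 ✓.
At position 3 the labels are {idle}, so ¬ack ∧ idle → ack is false there. This is the first violation.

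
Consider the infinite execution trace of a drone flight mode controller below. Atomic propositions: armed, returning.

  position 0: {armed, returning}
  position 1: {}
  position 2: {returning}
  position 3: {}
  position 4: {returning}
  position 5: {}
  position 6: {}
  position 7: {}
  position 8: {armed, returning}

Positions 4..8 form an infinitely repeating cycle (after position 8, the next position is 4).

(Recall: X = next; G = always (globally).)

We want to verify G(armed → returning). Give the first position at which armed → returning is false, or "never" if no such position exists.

armed → returning holds at every position 0..8, and those are all the positions the trace ever visits, so the invariant G(armed → returning) is never violated.

never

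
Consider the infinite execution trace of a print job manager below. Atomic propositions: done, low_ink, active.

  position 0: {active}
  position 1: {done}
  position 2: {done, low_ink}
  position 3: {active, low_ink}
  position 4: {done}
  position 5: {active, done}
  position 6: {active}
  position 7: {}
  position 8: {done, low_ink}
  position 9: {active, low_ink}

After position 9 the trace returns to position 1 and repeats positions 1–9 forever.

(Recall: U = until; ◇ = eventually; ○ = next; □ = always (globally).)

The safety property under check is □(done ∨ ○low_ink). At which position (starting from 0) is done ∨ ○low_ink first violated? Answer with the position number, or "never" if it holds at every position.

At position 0 the labels are {active} and the next position 1 has {done}, so done ∨ ○low_ink is false there. This is the first violation.

0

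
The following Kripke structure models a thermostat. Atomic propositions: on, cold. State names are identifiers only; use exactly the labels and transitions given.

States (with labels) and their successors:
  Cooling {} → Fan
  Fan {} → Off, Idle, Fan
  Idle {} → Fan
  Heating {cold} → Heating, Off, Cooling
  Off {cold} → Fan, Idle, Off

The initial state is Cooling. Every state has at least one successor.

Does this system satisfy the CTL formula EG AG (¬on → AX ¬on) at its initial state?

States satisfying AG (¬on → AX ¬on): {Cooling, Fan, Idle, Heating, Off}.
States satisfying EG AG (¬on → AX ¬on): {Cooling, Fan, Idle, Heating, Off}.
Cooling ∈ Sat(EG AG (¬on → AX ¬on)).

Yes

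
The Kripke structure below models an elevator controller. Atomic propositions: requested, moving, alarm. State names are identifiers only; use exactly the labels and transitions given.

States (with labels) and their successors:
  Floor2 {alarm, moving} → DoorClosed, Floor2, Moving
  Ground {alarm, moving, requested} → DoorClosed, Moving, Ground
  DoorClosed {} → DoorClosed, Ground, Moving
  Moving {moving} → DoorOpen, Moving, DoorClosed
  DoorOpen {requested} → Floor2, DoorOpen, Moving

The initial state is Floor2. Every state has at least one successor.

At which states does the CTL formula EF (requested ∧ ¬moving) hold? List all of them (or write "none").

States satisfying requested ∧ ¬moving: {DoorOpen}.
States satisfying EF (requested ∧ ¬moving): {Floor2, Ground, DoorClosed, Moving, DoorOpen}.

{Floor2, Ground, DoorClosed, Moving, DoorOpen}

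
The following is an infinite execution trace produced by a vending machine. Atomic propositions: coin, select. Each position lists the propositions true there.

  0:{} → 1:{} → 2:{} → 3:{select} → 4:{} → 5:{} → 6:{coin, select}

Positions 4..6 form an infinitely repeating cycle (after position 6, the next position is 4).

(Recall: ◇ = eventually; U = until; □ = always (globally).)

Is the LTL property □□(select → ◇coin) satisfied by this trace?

Satisfied

□(select → ◇coin) holds at every position 0..6, and those are all positions ever visited, so □□(select → ◇coin) holds.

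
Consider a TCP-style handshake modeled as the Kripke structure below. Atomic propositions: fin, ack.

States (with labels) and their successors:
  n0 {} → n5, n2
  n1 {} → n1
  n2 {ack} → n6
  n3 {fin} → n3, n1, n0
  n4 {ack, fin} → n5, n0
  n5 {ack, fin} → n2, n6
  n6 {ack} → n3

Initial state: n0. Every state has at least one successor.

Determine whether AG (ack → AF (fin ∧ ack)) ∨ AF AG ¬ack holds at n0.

States satisfying ack → AF (fin ∧ ack): {n0, n1, n3, n4, n5}.
States satisfying AG (ack → AF (fin ∧ ack)): {n1}.
States satisfying AG ¬ack: {n1}.
States satisfying AF AG ¬ack: {n1}.
States satisfying AG (ack → AF (fin ∧ ack)) ∨ AF AG ¬ack: {n1}.
n0 ∉ Sat(AG (ack → AF (fin ∧ ack)) ∨ AF AG ¬ack).

Does not hold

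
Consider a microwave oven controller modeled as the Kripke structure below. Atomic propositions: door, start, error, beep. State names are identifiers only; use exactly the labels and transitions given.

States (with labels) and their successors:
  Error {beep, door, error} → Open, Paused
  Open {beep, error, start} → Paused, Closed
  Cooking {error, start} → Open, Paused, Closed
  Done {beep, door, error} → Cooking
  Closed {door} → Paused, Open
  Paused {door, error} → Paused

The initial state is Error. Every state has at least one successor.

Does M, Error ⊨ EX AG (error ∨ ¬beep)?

Holds

States satisfying AG (error ∨ ¬beep): {Error, Open, Cooking, Done, Closed, Paused}.
States satisfying EX AG (error ∨ ¬beep): {Error, Open, Cooking, Done, Closed, Paused}.
Error ∈ Sat(EX AG (error ∨ ¬beep)).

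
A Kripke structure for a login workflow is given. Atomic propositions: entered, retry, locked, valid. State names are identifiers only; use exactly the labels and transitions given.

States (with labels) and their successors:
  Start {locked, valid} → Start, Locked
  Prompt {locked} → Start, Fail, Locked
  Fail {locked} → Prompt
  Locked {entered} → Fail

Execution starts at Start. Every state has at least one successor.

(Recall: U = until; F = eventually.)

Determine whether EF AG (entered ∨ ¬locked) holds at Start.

States satisfying AG (entered ∨ ¬locked): ∅.
States satisfying EF AG (entered ∨ ¬locked): ∅.
No suitable path/successor from Start witnesses the formula.
Start ∉ Sat(EF AG (entered ∨ ¬locked)).

Violated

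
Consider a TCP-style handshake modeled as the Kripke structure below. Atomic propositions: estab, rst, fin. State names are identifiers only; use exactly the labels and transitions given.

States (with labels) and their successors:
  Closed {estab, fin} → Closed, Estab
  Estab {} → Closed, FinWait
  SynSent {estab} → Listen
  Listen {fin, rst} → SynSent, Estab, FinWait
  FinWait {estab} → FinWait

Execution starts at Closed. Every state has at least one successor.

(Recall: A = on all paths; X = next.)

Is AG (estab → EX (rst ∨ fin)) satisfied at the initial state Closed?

States satisfying estab → EX (rst ∨ fin): {Closed, Estab, SynSent, Listen}.
States satisfying AG (estab → EX (rst ∨ fin)): ∅.
FinWait is reachable from Closed and violates estab → EX (rst ∨ fin), so AG fails at Closed.
Closed ∉ Sat(AG (estab → EX (rst ∨ fin))).

Violated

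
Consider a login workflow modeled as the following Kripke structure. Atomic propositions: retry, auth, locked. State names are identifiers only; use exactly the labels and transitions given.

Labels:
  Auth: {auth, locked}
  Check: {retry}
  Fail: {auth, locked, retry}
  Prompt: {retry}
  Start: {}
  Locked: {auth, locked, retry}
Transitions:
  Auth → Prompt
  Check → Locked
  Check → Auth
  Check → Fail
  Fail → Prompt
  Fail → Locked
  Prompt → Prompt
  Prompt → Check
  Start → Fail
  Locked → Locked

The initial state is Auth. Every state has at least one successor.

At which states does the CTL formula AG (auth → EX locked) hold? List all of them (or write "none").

States satisfying auth → EX locked: {Check, Fail, Prompt, Start, Locked}.
States satisfying AG (auth → EX locked): {Locked}.

{Locked}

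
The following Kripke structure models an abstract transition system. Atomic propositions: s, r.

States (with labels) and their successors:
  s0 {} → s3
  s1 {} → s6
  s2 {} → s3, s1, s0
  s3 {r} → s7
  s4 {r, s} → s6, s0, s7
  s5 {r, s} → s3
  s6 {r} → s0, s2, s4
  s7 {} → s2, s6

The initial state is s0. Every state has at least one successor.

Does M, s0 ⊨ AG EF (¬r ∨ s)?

Satisfied

States satisfying EF (¬r ∨ s): {s0, s1, s2, s3, s4, s5, s6, s7}.
States satisfying AG EF (¬r ∨ s): {s0, s1, s2, s3, s4, s5, s6, s7}.
Every state reachable from s0 satisfies EF (¬r ∨ s).
s0 ∈ Sat(AG EF (¬r ∨ s)).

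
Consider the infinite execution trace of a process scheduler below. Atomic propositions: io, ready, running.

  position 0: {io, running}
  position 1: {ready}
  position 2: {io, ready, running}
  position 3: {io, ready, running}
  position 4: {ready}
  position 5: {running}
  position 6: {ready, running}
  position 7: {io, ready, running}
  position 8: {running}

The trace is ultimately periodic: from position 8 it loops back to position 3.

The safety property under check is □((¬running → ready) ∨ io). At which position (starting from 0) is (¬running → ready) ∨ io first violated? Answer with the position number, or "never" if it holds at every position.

never

(¬running → ready) ∨ io holds at every position 0..8, and those are all the positions the trace ever visits, so the invariant □((¬running → ready) ∨ io) is never violated.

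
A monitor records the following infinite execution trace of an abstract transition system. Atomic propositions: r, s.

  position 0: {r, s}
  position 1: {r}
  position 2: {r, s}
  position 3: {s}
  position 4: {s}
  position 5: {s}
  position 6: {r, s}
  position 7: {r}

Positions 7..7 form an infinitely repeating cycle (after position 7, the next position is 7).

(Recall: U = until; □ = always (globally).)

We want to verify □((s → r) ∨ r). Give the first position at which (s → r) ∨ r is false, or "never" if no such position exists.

Check (s → r) ∨ r at each position in order: 0 ✓, 1 ✓, 2 ✓.
At position 3 the labels are {s}, so (s → r) ∨ r is false there. This is the first violation.

3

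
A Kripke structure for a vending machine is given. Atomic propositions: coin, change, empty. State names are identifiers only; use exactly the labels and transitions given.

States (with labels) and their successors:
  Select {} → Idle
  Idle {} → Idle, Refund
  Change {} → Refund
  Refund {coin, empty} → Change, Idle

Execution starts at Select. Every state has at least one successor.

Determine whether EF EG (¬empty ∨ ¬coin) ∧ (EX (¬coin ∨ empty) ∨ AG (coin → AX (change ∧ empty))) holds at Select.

States satisfying EG (¬empty ∨ ¬coin): {Select, Idle}.
States satisfying EF EG (¬empty ∨ ¬coin): {Select, Idle, Change, Refund}.
States satisfying ¬coin ∨ empty: {Select, Idle, Change, Refund}.
States satisfying EX (¬coin ∨ empty): {Select, Idle, Change, Refund}.
States satisfying coin → AX (change ∧ empty): {Select, Idle, Change}.
States satisfying AG (coin → AX (change ∧ empty)): ∅.
States satisfying EF EG (¬empty ∨ ¬coin) ∧ (EX (¬coin ∨ empty) ∨ AG (coin → AX (change ∧ empty))): {Select, Idle, Change, Refund}.
Select ∈ Sat(EF EG (¬empty ∨ ¬coin) ∧ (EX (¬coin ∨ empty) ∨ AG (coin → AX (change ∧ empty)))).

Satisfied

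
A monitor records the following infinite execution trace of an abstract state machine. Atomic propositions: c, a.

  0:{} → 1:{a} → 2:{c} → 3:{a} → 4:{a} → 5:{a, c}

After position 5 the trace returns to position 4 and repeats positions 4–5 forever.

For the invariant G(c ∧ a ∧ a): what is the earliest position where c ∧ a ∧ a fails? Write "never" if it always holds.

At position 0 the labels are {}, so c ∧ a ∧ a is false there. This is the first violation.

0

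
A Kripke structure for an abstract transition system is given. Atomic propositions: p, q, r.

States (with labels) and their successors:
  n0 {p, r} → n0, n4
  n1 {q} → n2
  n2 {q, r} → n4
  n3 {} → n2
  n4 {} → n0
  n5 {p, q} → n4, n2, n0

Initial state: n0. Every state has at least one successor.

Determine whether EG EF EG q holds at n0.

States satisfying EF EG q: ∅.
States satisfying EG EF EG q: ∅.
No suitable path/successor from n0 witnesses the formula.
n0 ∉ Sat(EG EF EG q).

Does not hold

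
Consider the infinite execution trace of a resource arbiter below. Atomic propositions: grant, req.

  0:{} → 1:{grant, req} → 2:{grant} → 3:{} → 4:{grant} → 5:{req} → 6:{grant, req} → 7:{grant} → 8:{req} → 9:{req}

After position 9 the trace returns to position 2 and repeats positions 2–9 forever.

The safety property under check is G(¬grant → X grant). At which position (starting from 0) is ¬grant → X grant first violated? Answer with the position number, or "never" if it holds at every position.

Check ¬grant → X grant at each position in order: 0 ✓, 1 ✓, 2 ✓, 3 ✓, 4 ✓, 5 ✓, 6 ✓, 7 ✓.
At position 8 the labels are {req} and the next position 9 has {req}, so ¬grant → X grant is false there. This is the first violation.

8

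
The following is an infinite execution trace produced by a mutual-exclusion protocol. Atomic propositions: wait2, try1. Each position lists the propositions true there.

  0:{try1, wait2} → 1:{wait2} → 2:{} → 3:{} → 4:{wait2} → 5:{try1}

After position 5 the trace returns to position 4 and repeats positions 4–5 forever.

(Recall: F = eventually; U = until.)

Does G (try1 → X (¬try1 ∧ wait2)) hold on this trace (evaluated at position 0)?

try1 → X (¬try1 ∧ wait2) holds at every position 0..5, and those are all positions ever visited, so G (try1 → X (¬try1 ∧ wait2)) holds.
Positions where try1 holds: 0, 5.
Check X (¬try1 ∧ wait2) at each: 0→ok, 5→ok.

Yes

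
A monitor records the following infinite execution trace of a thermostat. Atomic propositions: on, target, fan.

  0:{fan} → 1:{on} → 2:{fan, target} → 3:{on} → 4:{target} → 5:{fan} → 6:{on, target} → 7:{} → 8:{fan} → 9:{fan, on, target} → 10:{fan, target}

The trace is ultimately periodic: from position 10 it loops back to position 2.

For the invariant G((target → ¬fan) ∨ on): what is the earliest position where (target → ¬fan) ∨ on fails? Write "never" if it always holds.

Check (target → ¬fan) ∨ on at each position in order: 0 ✓, 1 ✓.
At position 2 the labels are {fan, target}, so (target → ¬fan) ∨ on is false there. This is the first violation.

2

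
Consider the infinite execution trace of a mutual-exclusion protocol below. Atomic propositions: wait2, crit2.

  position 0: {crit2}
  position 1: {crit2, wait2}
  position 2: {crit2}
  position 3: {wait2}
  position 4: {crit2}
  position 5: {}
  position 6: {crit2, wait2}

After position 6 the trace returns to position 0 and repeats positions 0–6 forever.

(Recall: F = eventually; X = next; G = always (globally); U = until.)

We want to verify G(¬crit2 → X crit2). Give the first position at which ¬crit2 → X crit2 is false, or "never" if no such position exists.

¬crit2 → X crit2 holds at every position 0..6, and those are all the positions the trace ever visits, so the invariant G(¬crit2 → X crit2) is never violated.

never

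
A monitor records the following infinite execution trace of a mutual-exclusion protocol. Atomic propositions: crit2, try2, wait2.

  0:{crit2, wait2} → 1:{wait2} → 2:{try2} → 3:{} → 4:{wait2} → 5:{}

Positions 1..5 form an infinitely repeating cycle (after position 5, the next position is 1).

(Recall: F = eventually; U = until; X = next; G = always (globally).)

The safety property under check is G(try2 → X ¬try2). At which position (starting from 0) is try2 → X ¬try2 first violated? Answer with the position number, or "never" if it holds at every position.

never

try2 → X ¬try2 holds at every position 0..5, and those are all the positions the trace ever visits, so the invariant G(try2 → X ¬try2) is never violated.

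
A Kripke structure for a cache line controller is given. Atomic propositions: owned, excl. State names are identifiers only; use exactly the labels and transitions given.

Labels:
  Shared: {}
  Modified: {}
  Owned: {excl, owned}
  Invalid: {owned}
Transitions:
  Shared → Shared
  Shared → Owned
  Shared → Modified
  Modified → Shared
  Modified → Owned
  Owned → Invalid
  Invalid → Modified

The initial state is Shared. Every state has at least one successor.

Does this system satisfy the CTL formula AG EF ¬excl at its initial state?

Yes

States satisfying EF ¬excl: {Shared, Modified, Owned, Invalid}.
States satisfying AG EF ¬excl: {Shared, Modified, Owned, Invalid}.
Every state reachable from Shared satisfies EF ¬excl.
Shared ∈ Sat(AG EF ¬excl).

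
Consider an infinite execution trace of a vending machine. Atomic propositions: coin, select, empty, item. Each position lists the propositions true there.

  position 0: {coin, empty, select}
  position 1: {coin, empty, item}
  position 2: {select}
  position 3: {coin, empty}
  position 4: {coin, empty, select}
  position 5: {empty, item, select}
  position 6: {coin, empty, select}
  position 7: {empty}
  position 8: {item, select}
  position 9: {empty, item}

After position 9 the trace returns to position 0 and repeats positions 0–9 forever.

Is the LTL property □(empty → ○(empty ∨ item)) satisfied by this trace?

Does not hold

empty → ○(empty ∨ item) must hold at every position from 0 onward. It fails at position 1, so □(empty → ○(empty ∨ item)) is false.
Positions where empty holds: 0, 1, 3, 4, 5, 6, 7, 9.
Check ○(empty ∨ item) at each: 0→ok, 1→fails, 3→ok, 4→ok, 5→ok, 6→ok, 7→ok, 9→ok.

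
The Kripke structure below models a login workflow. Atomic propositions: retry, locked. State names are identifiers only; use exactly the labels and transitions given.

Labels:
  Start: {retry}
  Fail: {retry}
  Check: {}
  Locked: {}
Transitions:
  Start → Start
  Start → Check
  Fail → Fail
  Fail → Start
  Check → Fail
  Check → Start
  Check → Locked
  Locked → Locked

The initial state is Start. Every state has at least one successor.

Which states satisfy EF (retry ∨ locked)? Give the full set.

States satisfying retry ∨ locked: {Start, Fail}.
States satisfying EF (retry ∨ locked): {Start, Fail, Check}.

{Start, Fail, Check}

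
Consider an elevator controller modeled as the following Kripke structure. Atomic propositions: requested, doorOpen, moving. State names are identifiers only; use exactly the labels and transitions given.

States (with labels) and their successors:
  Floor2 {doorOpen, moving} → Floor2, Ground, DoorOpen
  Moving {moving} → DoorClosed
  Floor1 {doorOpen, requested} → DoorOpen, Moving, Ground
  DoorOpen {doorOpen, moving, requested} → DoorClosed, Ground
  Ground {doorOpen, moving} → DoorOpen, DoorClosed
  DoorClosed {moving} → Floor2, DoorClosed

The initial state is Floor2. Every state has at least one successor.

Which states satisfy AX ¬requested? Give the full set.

{Moving, DoorOpen, DoorClosed}

States satisfying ¬requested: {Floor2, Moving, Ground, DoorClosed}.
States satisfying AX ¬requested: {Moving, DoorOpen, DoorClosed}.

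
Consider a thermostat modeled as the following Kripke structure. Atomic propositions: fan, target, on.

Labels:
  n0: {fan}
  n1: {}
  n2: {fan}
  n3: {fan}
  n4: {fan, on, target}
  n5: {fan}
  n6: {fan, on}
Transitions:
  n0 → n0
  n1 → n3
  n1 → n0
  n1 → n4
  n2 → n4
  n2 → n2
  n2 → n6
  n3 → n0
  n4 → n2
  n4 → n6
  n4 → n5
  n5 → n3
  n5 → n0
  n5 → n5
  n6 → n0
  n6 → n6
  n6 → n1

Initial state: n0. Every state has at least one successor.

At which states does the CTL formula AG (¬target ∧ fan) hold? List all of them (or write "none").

States satisfying ¬target ∧ fan: {n0, n2, n3, n5, n6}.
States satisfying AG (¬target ∧ fan): {n0, n3, n5}.

{n0, n3, n5}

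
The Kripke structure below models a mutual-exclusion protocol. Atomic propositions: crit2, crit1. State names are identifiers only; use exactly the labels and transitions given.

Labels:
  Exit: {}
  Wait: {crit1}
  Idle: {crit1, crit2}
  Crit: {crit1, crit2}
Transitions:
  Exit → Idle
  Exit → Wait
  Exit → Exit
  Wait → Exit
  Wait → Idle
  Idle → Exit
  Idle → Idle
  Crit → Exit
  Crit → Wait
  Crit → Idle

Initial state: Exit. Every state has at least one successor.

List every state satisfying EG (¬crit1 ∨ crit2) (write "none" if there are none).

{Exit, Idle, Crit}

States satisfying ¬crit1 ∨ crit2: {Exit, Idle, Crit}.
States satisfying EG (¬crit1 ∨ crit2): {Exit, Idle, Crit}.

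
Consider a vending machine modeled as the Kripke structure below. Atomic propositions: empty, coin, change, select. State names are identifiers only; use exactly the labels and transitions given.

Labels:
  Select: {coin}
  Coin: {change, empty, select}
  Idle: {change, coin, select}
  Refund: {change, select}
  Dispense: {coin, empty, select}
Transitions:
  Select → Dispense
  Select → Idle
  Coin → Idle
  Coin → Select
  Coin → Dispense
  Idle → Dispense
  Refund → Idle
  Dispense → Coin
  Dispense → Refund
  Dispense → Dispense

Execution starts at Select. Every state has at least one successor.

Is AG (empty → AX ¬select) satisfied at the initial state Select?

States satisfying empty → AX ¬select: {Select, Idle, Refund}.
States satisfying AG (empty → AX ¬select): ∅.
Coin is reachable from Select and violates empty → AX ¬select, so AG fails at Select.
Select ∉ Sat(AG (empty → AX ¬select)).

No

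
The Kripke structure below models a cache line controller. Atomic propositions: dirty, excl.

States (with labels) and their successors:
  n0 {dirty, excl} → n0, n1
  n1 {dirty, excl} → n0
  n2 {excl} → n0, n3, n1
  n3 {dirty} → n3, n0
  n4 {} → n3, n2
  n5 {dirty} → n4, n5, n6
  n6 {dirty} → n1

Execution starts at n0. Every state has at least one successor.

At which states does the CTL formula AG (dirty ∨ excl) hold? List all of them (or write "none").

{n0, n1, n2, n3, n6}

States satisfying dirty ∨ excl: {n0, n1, n2, n3, n5, n6}.
States satisfying AG (dirty ∨ excl): {n0, n1, n2, n3, n6}.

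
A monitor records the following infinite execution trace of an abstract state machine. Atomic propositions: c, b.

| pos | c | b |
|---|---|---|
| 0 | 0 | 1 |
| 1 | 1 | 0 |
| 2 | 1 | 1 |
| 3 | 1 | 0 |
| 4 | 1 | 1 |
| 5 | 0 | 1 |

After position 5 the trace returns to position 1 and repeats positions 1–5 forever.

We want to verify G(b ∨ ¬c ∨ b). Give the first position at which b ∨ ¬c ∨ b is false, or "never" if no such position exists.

1

Check b ∨ ¬c ∨ b at each position in order: 0 ✓.
At position 1 the labels are {c}, so b ∨ ¬c ∨ b is false there. This is the first violation.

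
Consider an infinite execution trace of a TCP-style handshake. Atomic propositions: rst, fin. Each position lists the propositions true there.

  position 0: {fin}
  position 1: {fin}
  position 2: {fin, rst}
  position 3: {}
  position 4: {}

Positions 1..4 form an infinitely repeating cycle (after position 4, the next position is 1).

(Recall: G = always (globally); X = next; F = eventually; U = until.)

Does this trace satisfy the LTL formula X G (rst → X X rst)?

The position after 0 is 1; G (rst → X X rst) is false there.

Does not hold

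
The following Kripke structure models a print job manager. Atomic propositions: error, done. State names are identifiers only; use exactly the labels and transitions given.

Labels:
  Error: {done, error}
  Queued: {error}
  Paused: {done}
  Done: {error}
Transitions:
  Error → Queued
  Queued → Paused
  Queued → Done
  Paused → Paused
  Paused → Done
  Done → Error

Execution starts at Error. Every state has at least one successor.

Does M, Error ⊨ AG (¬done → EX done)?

Satisfied

States satisfying ¬done → EX done: {Error, Queued, Paused, Done}.
States satisfying AG (¬done → EX done): {Error, Queued, Paused, Done}.
Every state reachable from Error satisfies ¬done → EX done.
Error ∈ Sat(AG (¬done → EX done)).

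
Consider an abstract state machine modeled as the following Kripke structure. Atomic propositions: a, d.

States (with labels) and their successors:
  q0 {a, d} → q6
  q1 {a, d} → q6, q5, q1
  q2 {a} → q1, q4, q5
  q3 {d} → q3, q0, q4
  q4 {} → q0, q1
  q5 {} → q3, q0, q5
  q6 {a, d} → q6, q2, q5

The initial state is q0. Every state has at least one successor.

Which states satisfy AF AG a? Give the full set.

States satisfying AG a: ∅.
States satisfying AF AG a: ∅.

none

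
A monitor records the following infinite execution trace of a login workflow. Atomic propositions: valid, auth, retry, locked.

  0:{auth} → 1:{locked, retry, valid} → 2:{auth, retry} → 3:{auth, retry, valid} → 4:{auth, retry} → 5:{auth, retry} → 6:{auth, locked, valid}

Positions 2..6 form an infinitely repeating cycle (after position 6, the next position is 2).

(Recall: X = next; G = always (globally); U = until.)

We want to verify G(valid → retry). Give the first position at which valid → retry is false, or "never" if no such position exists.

6

Check valid → retry at each position in order: 0 ✓, 1 ✓, 2 ✓, 3 ✓, 4 ✓, 5 ✓.
At position 6 the labels are {auth, locked, valid}, so valid → retry is false there. This is the first violation.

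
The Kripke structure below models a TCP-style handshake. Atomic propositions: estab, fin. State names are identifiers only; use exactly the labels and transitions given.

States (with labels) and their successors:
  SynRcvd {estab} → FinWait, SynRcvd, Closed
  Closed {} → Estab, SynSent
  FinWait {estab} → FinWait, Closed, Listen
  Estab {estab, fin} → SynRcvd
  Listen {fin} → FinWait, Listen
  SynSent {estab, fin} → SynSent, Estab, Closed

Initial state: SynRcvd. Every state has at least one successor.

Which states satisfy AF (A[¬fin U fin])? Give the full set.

{Closed, Estab, Listen, SynSent}

States satisfying A[¬fin U fin]: {Closed, Estab, Listen, SynSent}.
States satisfying AF (A[¬fin U fin]): {Closed, Estab, Listen, SynSent}.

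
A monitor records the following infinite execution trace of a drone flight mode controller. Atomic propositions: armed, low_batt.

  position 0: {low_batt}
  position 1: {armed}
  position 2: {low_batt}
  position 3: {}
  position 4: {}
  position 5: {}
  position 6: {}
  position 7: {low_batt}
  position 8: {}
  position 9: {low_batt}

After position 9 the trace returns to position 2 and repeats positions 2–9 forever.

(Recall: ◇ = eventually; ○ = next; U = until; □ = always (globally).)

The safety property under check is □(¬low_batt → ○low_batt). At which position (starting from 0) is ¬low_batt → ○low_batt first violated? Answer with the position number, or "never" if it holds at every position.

3

Check ¬low_batt → ○low_batt at each position in order: 0 ✓, 1 ✓, 2 ✓.
At position 3 the labels are {} and the next position 4 has {}, so ¬low_batt → ○low_batt is false there. This is the first violation.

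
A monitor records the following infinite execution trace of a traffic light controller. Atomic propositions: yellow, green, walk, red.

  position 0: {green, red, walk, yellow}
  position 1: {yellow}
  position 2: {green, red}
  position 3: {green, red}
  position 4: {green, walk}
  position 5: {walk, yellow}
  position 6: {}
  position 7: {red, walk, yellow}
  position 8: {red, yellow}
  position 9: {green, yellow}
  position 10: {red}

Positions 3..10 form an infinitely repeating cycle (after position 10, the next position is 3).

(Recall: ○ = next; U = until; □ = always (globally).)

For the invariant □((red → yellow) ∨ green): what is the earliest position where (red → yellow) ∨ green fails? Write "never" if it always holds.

Check (red → yellow) ∨ green at each position in order: 0 ✓, 1 ✓, 2 ✓, 3 ✓, 4 ✓, 5 ✓, 6 ✓, 7 ✓, 8 ✓, 9 ✓.
At position 10 the labels are {red}, so (red → yellow) ∨ green is false there. This is the first violation.

10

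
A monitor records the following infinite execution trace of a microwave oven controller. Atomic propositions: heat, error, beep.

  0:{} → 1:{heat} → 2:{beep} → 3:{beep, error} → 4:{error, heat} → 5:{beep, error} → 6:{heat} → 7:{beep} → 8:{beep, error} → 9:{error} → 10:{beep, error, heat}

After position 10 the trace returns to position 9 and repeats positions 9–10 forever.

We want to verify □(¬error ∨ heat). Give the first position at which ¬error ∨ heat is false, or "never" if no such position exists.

Check ¬error ∨ heat at each position in order: 0 ✓, 1 ✓, 2 ✓.
At position 3 the labels are {beep, error}, so ¬error ∨ heat is false there. This is the first violation.

3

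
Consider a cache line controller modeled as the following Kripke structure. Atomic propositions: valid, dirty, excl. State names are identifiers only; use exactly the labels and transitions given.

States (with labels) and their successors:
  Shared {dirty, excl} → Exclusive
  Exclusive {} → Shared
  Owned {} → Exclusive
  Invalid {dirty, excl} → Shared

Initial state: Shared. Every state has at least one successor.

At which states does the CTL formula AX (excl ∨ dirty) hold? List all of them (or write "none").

{Exclusive, Invalid}

States satisfying excl ∨ dirty: {Shared, Invalid}.
States satisfying AX (excl ∨ dirty): {Exclusive, Invalid}.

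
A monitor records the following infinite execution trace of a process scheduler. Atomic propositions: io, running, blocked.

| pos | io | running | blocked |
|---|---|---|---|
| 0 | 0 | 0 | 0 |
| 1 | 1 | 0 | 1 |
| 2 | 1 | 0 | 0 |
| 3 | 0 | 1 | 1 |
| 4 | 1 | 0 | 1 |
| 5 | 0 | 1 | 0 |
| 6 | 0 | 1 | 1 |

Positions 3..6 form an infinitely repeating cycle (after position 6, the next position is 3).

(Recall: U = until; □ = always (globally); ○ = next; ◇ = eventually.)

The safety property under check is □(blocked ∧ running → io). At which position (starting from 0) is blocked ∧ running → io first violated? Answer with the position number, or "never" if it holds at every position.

3

Check blocked ∧ running → io at each position in order: 0 ✓, 1 ✓, 2 ✓.
At position 3 the labels are {blocked, running}, so blocked ∧ running → io is false there. This is the first violation.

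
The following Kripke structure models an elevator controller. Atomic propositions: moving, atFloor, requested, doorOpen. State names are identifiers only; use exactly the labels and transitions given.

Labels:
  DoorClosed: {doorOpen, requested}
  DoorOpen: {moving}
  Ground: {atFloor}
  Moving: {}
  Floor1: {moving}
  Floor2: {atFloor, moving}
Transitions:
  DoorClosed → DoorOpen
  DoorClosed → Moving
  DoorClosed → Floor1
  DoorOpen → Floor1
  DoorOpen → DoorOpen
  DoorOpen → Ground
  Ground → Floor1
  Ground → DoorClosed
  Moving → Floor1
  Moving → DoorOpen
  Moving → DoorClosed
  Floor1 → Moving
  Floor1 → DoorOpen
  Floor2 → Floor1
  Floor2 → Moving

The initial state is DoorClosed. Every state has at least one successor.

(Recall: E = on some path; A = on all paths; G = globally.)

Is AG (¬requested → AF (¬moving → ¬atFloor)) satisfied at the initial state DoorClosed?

States satisfying ¬requested → AF (¬moving → ¬atFloor): {DoorClosed, DoorOpen, Ground, Moving, Floor1, Floor2}.
States satisfying AG (¬requested → AF (¬moving → ¬atFloor)): {DoorClosed, DoorOpen, Ground, Moving, Floor1, Floor2}.
Every state reachable from DoorClosed satisfies ¬requested → AF (¬moving → ¬atFloor).
DoorClosed ∈ Sat(AG (¬requested → AF (¬moving → ¬atFloor))).

Holds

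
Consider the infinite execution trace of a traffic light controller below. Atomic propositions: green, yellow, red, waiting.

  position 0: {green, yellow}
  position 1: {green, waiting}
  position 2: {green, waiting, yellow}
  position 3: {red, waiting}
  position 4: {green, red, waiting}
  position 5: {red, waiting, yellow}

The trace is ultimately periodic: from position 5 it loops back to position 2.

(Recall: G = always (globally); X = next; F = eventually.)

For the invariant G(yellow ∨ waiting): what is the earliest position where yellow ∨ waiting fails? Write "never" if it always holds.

never

yellow ∨ waiting holds at every position 0..5, and those are all the positions the trace ever visits, so the invariant G(yellow ∨ waiting) is never violated.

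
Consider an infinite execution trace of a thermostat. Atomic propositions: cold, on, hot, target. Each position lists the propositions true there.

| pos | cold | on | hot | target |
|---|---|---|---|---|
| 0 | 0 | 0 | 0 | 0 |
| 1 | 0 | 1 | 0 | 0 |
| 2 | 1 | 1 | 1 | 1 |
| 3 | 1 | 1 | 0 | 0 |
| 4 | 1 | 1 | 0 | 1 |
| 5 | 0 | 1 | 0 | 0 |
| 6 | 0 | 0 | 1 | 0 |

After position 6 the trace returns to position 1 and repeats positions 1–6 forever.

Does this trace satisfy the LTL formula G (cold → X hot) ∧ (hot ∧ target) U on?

Does not hold

cold → X hot must hold at every position from 0 onward. It fails at position 2, so G (cold → X hot) is false.
Positions where cold holds: 2, 3, 4.
Check X hot at each: 2→fails, 3→fails, 4→fails.
Walking from position 0: at position 0, on has not yet held and hot ∧ target fails, so (hot ∧ target) U on is false.
At position 0: G (cold → X hot) is false; (hot ∧ target) U on is false; so G (cold → X hot) ∧ (hot ∧ target) U on is false.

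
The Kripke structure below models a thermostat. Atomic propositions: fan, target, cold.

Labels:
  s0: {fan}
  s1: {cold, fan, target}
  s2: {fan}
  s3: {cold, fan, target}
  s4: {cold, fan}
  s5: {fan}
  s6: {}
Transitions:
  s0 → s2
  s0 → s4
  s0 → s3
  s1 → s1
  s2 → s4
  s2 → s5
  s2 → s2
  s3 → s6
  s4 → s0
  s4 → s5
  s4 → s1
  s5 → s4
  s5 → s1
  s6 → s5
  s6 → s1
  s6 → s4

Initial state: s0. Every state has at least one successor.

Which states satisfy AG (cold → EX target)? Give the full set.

States satisfying cold → EX target: {s0, s1, s2, s4, s5, s6}.
States satisfying AG (cold → EX target): {s1}.

{s1}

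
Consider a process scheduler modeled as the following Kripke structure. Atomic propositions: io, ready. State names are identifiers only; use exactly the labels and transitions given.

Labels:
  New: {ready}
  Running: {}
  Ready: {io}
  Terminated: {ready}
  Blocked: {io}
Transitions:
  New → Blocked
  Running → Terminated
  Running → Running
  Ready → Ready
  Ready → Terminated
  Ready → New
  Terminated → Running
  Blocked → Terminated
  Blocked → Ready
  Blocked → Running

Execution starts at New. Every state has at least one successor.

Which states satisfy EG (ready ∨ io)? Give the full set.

{New, Ready, Blocked}

States satisfying ready ∨ io: {New, Ready, Terminated, Blocked}.
States satisfying EG (ready ∨ io): {New, Ready, Blocked}.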